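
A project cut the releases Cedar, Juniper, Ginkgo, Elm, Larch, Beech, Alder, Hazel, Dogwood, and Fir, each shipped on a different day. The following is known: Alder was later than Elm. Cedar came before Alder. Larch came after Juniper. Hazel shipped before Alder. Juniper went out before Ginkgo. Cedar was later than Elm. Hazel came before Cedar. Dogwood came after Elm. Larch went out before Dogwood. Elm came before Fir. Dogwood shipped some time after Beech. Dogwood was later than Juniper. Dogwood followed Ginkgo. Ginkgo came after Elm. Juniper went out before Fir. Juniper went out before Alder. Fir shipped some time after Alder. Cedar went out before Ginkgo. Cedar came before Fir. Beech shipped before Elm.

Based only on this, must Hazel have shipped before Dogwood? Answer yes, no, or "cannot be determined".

Chain the constraints: Hazel → Cedar → Ginkgo → Dogwood. Each link is directly stated, so Hazel comes before Dogwood.

yes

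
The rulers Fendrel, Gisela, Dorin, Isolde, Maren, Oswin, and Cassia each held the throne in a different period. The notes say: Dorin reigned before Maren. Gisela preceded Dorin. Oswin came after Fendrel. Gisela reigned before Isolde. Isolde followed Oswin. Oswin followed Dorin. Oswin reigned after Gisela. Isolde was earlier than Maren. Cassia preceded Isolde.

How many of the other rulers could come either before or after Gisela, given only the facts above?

2

Forced after Gisela: Dorin, Isolde, Maren, and Oswin.
That leaves Cassia and Fendrel with no forced order relative to Gisela — 2.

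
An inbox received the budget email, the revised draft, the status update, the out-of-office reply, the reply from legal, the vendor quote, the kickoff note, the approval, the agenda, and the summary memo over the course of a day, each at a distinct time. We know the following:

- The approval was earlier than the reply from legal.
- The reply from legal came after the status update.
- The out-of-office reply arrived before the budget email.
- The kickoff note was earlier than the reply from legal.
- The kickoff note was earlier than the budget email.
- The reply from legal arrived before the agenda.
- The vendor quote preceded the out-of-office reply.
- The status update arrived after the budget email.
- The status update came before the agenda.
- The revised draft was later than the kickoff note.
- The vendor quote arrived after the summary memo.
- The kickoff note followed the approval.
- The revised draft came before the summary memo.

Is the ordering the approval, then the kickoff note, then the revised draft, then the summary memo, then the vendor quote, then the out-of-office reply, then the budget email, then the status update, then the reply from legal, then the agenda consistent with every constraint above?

yes

Check each stated constraint against the proposed order — e.g. the kickoff note is ahead of the reply from legal; the approval is ahead of the reply from legal. Every pair is in the required order; nothing is violated.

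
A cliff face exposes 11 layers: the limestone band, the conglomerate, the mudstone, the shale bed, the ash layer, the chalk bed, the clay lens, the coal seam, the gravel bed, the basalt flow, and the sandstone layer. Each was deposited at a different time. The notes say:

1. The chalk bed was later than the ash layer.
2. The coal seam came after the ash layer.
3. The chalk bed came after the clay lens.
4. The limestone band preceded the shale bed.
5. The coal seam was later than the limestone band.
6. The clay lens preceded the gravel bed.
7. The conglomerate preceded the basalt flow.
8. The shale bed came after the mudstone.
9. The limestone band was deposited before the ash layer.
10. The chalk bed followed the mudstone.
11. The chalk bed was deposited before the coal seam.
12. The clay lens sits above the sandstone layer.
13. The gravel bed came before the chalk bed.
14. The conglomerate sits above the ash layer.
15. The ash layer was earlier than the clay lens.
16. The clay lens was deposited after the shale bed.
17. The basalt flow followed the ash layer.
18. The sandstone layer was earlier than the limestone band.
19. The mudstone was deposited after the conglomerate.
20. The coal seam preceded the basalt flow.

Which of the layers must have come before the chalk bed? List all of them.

Directly stated before the chalk bed: the ash layer, the clay lens, the gravel bed, and the mudstone.
The conglomerate reaches the chalk bed via the conglomerate → the mudstone → the chalk bed.
The limestone band reaches the chalk bed via the limestone band → the ash layer → the chalk bed.
The sandstone layer reaches the chalk bed via the sandstone layer → the clay lens → the chalk bed.
Likewise the shale bed reaches the chalk bed by chaining the stated constraints.
No chain forces the coal seam (or any of the others) ahead of the chalk bed.

the ash layer, the clay lens, the conglomerate, the gravel bed, the limestone band, the mudstone, the sandstone layer, the shale bed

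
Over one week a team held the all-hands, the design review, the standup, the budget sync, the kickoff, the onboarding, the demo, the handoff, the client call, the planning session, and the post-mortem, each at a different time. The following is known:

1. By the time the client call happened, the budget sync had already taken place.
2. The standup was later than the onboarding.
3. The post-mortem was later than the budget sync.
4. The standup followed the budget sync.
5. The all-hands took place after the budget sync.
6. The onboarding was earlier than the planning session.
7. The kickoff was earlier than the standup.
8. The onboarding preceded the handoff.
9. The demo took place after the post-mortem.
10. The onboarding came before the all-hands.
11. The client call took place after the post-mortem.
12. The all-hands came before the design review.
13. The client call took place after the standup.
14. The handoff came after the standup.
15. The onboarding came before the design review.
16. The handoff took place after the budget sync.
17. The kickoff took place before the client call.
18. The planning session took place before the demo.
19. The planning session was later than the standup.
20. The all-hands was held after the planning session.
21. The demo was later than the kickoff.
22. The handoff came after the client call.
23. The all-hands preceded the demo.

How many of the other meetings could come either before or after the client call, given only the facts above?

4

Forced before the client call: the budget sync, the kickoff, the onboarding, the post-mortem, and the standup; forced after the client call: the handoff.
That leaves the all-hands, the demo, the design review, and the planning session with no forced order relative to the client call — 4.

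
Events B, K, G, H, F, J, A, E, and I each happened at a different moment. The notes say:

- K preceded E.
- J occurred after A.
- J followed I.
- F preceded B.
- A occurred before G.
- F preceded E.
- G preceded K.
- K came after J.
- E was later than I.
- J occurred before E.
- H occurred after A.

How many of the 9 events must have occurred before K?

Directly stated before K: G and J.
A reaches K via A → G → K.
I reaches K via I → J → K.
No chain forces F (or any of the others) ahead of K.
That's A, G, I, and J — 4 in all.

4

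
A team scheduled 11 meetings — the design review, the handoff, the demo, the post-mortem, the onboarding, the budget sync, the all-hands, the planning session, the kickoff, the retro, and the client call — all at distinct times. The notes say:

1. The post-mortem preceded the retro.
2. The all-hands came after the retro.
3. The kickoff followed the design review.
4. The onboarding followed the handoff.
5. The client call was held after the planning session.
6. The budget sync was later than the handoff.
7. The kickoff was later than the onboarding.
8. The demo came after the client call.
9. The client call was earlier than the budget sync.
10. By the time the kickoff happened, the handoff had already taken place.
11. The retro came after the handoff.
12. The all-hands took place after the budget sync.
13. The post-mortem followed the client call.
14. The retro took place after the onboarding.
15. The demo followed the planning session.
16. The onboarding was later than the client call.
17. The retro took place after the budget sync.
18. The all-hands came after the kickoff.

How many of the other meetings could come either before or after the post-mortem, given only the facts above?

Forced before the post-mortem: the client call and the planning session; forced after the post-mortem: the all-hands and the retro.
That leaves the budget sync, the demo, the design review, the handoff, the kickoff, and the onboarding with no forced order relative to the post-mortem — 6.

6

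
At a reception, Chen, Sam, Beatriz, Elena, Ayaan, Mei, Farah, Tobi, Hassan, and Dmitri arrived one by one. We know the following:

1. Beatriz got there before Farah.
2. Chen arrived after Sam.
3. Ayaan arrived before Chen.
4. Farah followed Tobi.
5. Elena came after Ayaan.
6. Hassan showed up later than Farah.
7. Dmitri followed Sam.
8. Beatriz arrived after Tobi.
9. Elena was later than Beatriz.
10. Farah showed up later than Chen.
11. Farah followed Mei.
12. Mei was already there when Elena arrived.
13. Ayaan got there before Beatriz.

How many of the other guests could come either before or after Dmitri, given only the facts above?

8

Forced before Dmitri: Sam.
That leaves Ayaan, Beatriz, Chen, Elena, Farah, Hassan, Mei, and Tobi with no forced order relative to Dmitri — 8.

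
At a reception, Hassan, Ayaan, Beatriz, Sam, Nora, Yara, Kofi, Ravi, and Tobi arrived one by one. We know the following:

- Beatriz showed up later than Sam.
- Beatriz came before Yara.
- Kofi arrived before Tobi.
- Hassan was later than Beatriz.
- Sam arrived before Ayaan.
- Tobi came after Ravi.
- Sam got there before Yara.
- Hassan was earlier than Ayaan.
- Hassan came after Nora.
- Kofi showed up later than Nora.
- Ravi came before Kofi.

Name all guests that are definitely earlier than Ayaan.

Beatriz, Hassan, Nora, Sam

Directly stated before Ayaan: Hassan and Sam.
Beatriz reaches Ayaan via Beatriz → Hassan → Ayaan.
Nora reaches Ayaan via Nora → Hassan → Ayaan.
No chain forces Ravi (or any of the others) ahead of Ayaan.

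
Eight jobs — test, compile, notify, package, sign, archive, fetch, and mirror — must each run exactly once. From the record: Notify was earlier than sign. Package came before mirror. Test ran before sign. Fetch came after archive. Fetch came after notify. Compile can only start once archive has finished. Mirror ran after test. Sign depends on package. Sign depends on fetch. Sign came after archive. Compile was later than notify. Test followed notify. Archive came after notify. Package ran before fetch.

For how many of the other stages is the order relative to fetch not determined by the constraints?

3

Forced before fetch: archive, notify, and package; forced after fetch: sign.
That leaves compile, mirror, and test with no forced order relative to fetch — 3.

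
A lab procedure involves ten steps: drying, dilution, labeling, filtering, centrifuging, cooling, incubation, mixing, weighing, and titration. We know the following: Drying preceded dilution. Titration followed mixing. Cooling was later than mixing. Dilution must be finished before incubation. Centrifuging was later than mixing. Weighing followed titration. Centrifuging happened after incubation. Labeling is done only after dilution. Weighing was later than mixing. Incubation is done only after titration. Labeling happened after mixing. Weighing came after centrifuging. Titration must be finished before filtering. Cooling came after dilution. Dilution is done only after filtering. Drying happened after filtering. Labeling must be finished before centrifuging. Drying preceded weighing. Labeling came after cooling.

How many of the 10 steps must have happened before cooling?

5

Directly stated before cooling: dilution and mixing.
Drying reaches cooling via drying → dilution → cooling.
Filtering reaches cooling via filtering → dilution → cooling.
Titration reaches cooling via titration → filtering → dilution → cooling.
No chain forces weighing (or any of the others) ahead of cooling.
That's dilution, drying, filtering, mixing, and titration — 5 in all.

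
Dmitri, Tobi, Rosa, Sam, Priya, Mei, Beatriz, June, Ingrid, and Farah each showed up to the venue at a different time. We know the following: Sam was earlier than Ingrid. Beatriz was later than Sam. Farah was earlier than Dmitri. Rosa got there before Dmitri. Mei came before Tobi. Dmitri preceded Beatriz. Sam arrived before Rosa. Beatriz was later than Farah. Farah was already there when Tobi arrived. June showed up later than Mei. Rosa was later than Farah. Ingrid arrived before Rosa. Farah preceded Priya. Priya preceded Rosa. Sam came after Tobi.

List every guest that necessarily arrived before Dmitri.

Farah, Ingrid, Mei, Priya, Rosa, Sam, Tobi

Directly stated before Dmitri: Farah and Rosa.
Ingrid reaches Dmitri via Ingrid → Rosa → Dmitri.
Mei reaches Dmitri via Mei → Tobi → Sam → Rosa → Dmitri.
Priya reaches Dmitri via Priya → Rosa → Dmitri.
Likewise Sam and Tobi each reach Dmitri by chaining the stated constraints.
No chain forces Beatriz (or any of the others) ahead of Dmitri.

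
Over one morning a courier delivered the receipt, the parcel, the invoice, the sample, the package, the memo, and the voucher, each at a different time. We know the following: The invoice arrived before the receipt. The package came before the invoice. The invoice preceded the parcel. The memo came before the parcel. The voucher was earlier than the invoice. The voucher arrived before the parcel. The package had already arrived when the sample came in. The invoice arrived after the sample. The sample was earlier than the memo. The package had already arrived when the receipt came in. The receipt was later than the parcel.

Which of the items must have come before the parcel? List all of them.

the invoice, the memo, the package, the sample, the voucher

Directly stated before the parcel: the invoice, the memo, and the voucher.
The package reaches the parcel via the package → the invoice → the parcel.
The sample reaches the parcel via the sample → the invoice → the parcel.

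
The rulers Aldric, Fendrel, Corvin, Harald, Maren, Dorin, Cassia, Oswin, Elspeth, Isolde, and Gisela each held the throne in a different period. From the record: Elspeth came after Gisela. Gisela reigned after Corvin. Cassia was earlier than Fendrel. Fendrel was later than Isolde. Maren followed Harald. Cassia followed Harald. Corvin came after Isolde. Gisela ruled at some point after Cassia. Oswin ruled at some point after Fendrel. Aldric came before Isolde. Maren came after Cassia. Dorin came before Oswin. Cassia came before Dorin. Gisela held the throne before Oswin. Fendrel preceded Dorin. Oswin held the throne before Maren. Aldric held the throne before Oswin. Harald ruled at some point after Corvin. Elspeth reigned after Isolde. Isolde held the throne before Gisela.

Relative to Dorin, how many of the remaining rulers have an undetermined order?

2

Forced before Dorin: Aldric, Cassia, Corvin, Fendrel, Harald, and Isolde; forced after Dorin: Maren and Oswin.
That leaves Elspeth and Gisela with no forced order relative to Dorin — 2.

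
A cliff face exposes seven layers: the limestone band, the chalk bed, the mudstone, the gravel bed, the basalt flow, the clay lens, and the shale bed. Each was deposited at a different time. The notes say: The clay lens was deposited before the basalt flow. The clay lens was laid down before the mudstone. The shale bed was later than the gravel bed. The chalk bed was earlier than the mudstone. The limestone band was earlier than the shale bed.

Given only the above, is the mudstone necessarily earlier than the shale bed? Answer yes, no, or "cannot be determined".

No chain of stated constraints runs from the mudstone to the shale bed, and none runs from the shale bed to the mudstone either.
So the relative order of the mudstone and the shale bed is not fixed by the given facts.

cannot be determined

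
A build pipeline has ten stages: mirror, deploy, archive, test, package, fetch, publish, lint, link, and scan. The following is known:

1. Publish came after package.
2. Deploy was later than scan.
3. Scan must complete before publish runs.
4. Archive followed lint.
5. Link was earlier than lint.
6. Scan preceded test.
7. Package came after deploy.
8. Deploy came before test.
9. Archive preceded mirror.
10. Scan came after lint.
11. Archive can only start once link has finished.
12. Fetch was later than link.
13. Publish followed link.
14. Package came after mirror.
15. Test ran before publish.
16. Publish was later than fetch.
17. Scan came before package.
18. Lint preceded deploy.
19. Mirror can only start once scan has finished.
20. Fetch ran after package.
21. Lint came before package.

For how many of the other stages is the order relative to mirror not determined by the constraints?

Forced before mirror: archive, link, lint, and scan; forced after mirror: fetch, package, and publish.
That leaves deploy and test with no forced order relative to mirror — 2.

2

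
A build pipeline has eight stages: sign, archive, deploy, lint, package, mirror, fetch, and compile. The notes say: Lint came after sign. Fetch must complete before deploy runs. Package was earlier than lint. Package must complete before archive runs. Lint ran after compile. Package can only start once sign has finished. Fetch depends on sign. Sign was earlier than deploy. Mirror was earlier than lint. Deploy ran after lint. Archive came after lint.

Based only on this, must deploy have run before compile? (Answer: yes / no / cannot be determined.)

Tracing the constraints gives compile → lint → deploy, so compile must come before deploy.
That means deploy cannot be before compile.

no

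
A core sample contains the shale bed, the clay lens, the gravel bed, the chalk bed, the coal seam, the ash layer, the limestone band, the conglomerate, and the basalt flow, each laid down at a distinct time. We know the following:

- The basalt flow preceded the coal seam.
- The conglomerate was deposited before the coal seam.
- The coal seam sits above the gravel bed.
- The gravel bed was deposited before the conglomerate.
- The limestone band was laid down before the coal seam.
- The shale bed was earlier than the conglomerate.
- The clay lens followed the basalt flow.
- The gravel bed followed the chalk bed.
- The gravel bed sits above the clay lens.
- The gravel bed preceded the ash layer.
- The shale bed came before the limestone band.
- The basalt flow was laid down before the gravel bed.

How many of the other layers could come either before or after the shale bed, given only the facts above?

5

Forced after the shale bed: the coal seam, the conglomerate, and the limestone band.
That leaves the ash layer, the basalt flow, the chalk bed, the clay lens, and the gravel bed with no forced order relative to the shale bed — 5.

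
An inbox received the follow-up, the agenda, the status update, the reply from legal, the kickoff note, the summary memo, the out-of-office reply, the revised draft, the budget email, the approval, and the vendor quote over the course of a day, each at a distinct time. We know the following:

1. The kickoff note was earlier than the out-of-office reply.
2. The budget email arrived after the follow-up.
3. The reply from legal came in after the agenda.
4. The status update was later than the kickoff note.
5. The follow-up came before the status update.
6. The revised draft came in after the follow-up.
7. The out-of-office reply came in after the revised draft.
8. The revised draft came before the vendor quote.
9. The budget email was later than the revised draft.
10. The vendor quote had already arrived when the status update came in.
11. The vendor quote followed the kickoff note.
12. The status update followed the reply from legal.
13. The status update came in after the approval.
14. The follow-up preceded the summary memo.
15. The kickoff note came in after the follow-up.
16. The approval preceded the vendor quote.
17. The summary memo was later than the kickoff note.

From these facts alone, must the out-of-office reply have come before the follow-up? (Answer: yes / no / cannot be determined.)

Tracing the constraints gives the follow-up → the kickoff note → the out-of-office reply, so the follow-up must come before the out-of-office reply.
That means the out-of-office reply cannot be before the follow-up.

no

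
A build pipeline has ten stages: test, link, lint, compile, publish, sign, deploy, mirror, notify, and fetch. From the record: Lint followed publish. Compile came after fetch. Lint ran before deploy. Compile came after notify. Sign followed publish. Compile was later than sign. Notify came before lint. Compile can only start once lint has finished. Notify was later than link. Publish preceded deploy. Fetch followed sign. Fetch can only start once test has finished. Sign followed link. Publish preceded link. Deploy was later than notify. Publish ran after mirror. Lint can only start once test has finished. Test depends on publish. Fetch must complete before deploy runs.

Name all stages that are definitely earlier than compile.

fetch, link, lint, mirror, notify, publish, sign, test

Directly stated before compile: fetch, lint, notify, and sign.
Link reaches compile via link → notify → compile.
Mirror reaches compile via mirror → publish → lint → compile.
Publish reaches compile via publish → lint → compile.
Likewise test reaches compile by chaining the stated constraints.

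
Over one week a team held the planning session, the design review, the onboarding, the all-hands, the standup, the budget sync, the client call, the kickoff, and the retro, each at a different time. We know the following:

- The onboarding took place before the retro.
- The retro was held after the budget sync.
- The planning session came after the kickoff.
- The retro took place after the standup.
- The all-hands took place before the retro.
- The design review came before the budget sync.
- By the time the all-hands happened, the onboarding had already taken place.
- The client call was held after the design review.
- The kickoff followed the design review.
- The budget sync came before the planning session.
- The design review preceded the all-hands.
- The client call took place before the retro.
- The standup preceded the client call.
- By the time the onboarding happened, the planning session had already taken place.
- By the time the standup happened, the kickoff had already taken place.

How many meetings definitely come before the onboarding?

4

Directly stated before the onboarding: the planning session.
The budget sync reaches the onboarding via the budget sync → the planning session → the onboarding.
The design review reaches the onboarding via the design review → the budget sync → the planning session → the onboarding.
The kickoff reaches the onboarding via the kickoff → the planning session → the onboarding.
No chain forces the retro (or any of the others) ahead of the onboarding.
That's the budget sync, the design review, the kickoff, and the planning session — 4 in all.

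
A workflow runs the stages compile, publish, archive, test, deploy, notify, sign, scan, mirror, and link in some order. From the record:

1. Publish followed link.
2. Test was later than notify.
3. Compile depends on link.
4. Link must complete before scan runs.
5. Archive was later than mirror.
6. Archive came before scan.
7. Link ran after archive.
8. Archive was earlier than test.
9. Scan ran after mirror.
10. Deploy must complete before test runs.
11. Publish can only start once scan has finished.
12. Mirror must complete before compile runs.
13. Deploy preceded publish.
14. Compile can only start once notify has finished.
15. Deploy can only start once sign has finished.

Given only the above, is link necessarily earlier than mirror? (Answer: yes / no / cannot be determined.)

no

Tracing the constraints gives mirror → archive → link, so mirror must come before link.
That means link cannot be before mirror.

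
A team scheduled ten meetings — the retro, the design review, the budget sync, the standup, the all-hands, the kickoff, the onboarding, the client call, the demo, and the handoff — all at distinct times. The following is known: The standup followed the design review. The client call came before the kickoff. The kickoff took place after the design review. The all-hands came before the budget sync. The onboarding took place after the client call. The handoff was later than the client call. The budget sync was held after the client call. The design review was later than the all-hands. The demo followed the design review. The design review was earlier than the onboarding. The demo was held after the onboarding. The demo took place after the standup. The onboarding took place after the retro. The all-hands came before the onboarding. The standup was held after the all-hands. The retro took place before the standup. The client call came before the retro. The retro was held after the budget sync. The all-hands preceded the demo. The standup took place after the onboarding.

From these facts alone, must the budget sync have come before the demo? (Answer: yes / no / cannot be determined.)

yes

Chain the constraints: the budget sync → the retro → the onboarding → the demo. Each link is directly stated, so the budget sync comes before the demo.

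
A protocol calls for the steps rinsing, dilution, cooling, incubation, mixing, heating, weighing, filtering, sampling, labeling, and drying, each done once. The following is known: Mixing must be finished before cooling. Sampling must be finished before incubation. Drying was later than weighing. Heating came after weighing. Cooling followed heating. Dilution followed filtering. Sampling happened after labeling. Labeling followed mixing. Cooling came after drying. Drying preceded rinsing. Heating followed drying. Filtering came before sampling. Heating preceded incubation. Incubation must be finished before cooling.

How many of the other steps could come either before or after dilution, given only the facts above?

9

Forced before dilution: filtering.
That leaves cooling, drying, heating, incubation, labeling, mixing, rinsing, sampling, and weighing with no forced order relative to dilution — 9.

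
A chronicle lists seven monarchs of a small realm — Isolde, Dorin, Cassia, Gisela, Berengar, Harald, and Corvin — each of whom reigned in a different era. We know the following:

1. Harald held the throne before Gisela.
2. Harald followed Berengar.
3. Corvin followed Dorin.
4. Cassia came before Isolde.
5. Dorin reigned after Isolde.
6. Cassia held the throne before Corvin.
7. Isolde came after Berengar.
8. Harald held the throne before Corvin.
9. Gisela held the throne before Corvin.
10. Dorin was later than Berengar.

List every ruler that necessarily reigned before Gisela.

Berengar, Harald

Directly stated before Gisela: Harald.
Berengar reaches Gisela via Berengar → Harald → Gisela.
No chain forces Cassia (or any of the others) ahead of Gisela.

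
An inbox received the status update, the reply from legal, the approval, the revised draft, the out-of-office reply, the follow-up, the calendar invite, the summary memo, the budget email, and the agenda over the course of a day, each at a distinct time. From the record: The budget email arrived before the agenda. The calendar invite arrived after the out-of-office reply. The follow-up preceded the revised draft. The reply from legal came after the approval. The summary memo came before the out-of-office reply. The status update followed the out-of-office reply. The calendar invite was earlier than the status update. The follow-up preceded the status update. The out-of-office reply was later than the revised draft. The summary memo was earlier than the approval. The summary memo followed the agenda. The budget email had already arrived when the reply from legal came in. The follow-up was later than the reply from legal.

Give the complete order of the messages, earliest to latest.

the budget email, the agenda, the summary memo, the approval, the reply from legal, the follow-up, the revised draft, the out-of-office reply, the calendar invite, the status update

The constraints fix every adjacent pair, so only one ordering works:
the budget email → the agenda → the summary memo → the approval → the reply from legal → the follow-up → the revised draft → the out-of-office reply → the calendar invite → the status update.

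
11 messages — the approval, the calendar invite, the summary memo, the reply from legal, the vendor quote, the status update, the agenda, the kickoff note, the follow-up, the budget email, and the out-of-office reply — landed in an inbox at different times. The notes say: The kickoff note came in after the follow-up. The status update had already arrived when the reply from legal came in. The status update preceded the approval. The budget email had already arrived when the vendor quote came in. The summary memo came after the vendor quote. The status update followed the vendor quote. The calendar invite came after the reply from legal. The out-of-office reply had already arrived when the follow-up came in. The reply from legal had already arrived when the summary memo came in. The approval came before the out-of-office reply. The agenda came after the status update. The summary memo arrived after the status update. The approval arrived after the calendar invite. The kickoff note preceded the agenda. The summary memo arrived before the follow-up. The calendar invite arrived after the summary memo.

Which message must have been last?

the agenda

Every other message has a chain of constraints placing it before the agenda, so the agenda is last.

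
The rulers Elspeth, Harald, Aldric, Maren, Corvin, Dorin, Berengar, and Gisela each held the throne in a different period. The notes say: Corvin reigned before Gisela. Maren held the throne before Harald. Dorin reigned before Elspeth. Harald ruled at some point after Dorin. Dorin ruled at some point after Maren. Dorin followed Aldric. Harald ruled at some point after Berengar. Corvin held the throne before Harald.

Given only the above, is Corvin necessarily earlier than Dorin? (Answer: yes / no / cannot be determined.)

cannot be determined

No chain of stated constraints runs from Corvin to Dorin, and none runs from Dorin to Corvin either.
So the relative order of Corvin and Dorin is not fixed by the given facts.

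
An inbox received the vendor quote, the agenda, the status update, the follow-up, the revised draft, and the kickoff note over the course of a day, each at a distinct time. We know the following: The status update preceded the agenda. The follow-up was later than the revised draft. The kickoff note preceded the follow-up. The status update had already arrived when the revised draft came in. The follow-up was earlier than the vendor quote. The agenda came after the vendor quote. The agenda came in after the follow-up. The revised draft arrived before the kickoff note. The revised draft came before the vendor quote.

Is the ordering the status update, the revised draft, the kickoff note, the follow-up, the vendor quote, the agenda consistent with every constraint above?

Check each stated constraint against the proposed order — e.g. the revised draft is ahead of the vendor quote; the status update is ahead of the agenda. Every pair is in the required order; nothing is violated.

yes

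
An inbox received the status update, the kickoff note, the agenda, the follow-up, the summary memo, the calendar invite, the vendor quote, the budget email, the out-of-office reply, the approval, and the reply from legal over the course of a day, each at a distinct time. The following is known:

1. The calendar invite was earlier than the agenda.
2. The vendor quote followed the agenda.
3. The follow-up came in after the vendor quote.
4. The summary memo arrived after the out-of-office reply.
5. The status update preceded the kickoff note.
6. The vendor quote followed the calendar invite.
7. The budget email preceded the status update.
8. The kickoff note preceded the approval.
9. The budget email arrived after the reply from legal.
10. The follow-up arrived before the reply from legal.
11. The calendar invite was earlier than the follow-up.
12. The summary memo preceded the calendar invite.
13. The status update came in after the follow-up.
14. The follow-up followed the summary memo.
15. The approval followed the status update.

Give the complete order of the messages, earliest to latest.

the out-of-office reply, the summary memo, the calendar invite, the agenda, the vendor quote, the follow-up, the reply from legal, the budget email, the status update, the kickoff note, the approval

The constraints fix every adjacent pair, so only one ordering works:
the out-of-office reply → the summary memo → the calendar invite → the agenda → the vendor quote → the follow-up → the reply from legal → the budget email → the status update → the kickoff note → the approval.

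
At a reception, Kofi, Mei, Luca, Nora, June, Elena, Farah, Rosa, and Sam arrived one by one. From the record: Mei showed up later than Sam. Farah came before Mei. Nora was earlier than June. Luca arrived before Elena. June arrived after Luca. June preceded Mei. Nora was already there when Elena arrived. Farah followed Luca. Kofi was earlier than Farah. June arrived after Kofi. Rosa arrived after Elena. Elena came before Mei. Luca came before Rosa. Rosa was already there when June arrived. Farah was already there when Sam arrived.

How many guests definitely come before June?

Directly stated before June: Kofi, Luca, Nora, and Rosa.
Elena reaches June via Elena → Rosa → June.
No chain forces Farah (or any of the others) ahead of June.
That's Elena, Kofi, Luca, Nora, and Rosa — 5 in all.

5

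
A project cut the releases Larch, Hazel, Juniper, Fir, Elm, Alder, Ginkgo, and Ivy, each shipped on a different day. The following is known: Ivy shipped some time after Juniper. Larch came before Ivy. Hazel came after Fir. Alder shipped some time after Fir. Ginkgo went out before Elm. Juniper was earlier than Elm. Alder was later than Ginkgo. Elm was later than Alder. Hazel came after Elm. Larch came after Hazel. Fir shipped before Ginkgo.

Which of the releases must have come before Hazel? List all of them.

Alder, Elm, Fir, Ginkgo, Juniper

Directly stated before Hazel: Elm and Fir.
Alder reaches Hazel via Alder → Elm → Hazel.
Ginkgo reaches Hazel via Ginkgo → Elm → Hazel.
Juniper reaches Hazel via Juniper → Elm → Hazel.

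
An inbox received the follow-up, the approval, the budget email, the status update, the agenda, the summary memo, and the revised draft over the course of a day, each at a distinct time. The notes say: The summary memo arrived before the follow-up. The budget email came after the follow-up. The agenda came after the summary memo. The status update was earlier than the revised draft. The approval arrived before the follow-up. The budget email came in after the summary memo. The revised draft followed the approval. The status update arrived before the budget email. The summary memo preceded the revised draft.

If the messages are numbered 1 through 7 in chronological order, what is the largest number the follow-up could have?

6

The follow-up must come before the budget email — 1 message forced after it.
Everything else can be placed before the follow-up in some valid order, so the follow-up can sit as late as position 7 − 1 = 6.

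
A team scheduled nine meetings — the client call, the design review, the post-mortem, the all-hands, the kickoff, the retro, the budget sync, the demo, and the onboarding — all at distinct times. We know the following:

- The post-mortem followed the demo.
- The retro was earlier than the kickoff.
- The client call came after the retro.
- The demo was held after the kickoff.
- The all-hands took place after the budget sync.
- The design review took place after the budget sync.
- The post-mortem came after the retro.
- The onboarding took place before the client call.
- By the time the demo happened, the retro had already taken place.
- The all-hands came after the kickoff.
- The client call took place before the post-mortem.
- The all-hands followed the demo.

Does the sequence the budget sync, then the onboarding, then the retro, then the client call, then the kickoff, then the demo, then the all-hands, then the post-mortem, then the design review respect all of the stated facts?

Check each stated constraint against the proposed order — e.g. the budget sync is ahead of the all-hands; the budget sync is ahead of the design review. Every pair is in the required order; nothing is violated.

yes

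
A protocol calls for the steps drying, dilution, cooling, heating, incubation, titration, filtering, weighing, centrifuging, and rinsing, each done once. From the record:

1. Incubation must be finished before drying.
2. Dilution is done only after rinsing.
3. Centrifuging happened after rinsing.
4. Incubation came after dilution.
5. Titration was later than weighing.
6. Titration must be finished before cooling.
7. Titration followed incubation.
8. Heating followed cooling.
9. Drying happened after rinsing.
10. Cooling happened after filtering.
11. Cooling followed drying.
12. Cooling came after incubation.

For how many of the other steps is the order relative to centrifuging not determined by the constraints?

Forced before centrifuging: rinsing.
That leaves cooling, dilution, drying, filtering, heating, incubation, titration, and weighing with no forced order relative to centrifuging — 8.

8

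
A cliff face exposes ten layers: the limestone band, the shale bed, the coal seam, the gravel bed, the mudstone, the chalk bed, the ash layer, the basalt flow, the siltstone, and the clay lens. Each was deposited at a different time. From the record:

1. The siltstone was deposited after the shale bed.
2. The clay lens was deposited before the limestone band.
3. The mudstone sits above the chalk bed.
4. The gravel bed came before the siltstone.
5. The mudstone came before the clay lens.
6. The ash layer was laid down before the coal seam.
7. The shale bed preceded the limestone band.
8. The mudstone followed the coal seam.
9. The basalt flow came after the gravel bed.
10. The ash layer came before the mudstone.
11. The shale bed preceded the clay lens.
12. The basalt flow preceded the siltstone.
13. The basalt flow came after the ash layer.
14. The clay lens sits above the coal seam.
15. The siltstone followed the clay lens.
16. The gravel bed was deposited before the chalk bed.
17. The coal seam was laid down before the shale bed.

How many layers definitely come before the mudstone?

4

Directly stated before the mudstone: the ash layer, the chalk bed, and the coal seam.
The gravel bed reaches the mudstone via the gravel bed → the chalk bed → the mudstone.
No chain forces the basalt flow (or any of the others) ahead of the mudstone.
That's the ash layer, the chalk bed, the coal seam, and the gravel bed — 4 in all.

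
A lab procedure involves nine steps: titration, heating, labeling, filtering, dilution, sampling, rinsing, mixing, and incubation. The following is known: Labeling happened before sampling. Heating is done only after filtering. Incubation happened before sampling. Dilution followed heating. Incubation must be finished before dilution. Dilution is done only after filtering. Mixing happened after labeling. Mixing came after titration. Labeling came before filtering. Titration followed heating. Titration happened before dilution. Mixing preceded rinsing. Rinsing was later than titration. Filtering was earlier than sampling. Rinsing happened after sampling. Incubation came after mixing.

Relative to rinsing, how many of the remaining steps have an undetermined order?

Forced before rinsing: filtering, heating, incubation, labeling, mixing, sampling, and titration.
That leaves dilution with no forced order relative to rinsing — 1.

1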